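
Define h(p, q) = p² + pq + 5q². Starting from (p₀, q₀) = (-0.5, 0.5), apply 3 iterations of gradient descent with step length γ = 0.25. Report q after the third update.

-1.5390625

∇h = (2p + q, p + 10q)
(p₁, q₁) = (-0.5, 0.5) − 0.25·(-0.5, 4.5) = (-0.375, -0.625)
(p₂, q₂) = (-0.375, -0.625) − 0.25·(-1.375, -6.625) = (-0.03125, 1.03125)
(p₃, q₃) = (-0.03125, 1.03125) − 0.25·(0.96875, 10.28125) = (-0.2734375, -1.5390625)
q = -1.5390625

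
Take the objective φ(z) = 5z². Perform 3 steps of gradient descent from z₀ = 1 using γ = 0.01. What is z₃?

φ′(z) = 10z
z₁ = 1 − 0.01·10 = 0.9
z₂ = 0.9 − 0.01·9 = 0.81
z₃ = 0.81 − 0.01·8.1 = 0.729

0.729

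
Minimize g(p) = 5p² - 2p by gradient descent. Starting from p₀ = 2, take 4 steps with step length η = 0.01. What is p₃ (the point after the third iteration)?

g′(p) = 10p - 2
Step 1: g′(2) = 18; p₁ = 2 − 0.01·18 = 1.82
Step 2: g′(1.82) = 16.2; p₂ = 1.82 − 0.01·16.2 = 1.658
Step 3: g′(1.658) = 14.58; p₃ = 1.658 − 0.01·14.58 = 1.5122

1.5122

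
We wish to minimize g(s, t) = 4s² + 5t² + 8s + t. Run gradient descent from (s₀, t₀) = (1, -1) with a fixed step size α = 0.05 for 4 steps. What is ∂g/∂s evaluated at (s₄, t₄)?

2.0736

∇g = (8s + 8, 10t + 1)
(s₁, t₁) = (1, -1) − 0.05·(16, -9) = (0.2, -0.55)
(s₂, t₂) = (0.2, -0.55) − 0.05·(9.6, -4.5) = (-0.28, -0.325)
(s₃, t₃) = (-0.28, -0.325) − 0.05·(5.76, -2.25) = (-0.568, -0.2125)
(s₄, t₄) = (-0.568, -0.2125) − 0.05·(3.456, -1.125) = (-0.7408, -0.15625)
∂g/∂s at (-0.7408, -0.15625) = 2.0736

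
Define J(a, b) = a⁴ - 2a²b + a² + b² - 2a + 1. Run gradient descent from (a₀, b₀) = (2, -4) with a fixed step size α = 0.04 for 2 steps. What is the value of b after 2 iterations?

-3.058432

∇J = (4a³ - 4ab + 2a - 2, -2a² + 2b)
Step 1: at (2, -4), ∇J = (66, -16) → (2, -4) − 0.04·(66, -16) = (-0.64, -3.36)
Step 2: at (-0.64, -3.36), ∇J = (-12.930176, -7.5392) → (-0.64, -3.36) − 0.04·(-12.930176, -7.5392) = (-0.12279296, -3.058432)
b = -3.058432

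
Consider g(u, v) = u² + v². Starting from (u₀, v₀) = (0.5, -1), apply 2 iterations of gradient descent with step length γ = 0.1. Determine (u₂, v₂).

(0.32, -0.64)

∇g = (2u, 2v)
Step 1: at (0.5, -1), ∇g = (1, -2) → (0.5, -1) − 0.1·(1, -2) = (0.4, -0.8)
Step 2: at (0.4, -0.8), ∇g = (0.8, -1.6) → (0.4, -0.8) − 0.1·(0.8, -1.6) = (0.32, -0.64)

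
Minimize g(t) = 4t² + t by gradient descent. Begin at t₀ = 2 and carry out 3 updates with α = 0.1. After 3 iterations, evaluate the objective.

g′(t) = 8t + 1
Step 1: g′(2) = 17; t₁ = 2 − 0.1·17 = 0.3
Step 2: g′(0.3) = 3.4; t₂ = 0.3 − 0.1·3.4 = -0.04
Step 3: g′(-0.04) = 0.68; t₃ = -0.04 − 0.1·0.68 = -0.108
g(-0.108) = -0.061344

-0.061344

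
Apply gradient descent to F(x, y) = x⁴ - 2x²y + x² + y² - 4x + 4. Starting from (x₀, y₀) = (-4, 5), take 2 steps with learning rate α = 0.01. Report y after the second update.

∇F = (4x³ - 4xy + 2x - 4, -2x² + 2y)
(x₁, y₁) = (-4, 5) − 0.01·(-188, -22) = (-2.12, 5.22)
(x₂, y₂) = (-2.12, 5.22) − 0.01·(-2.086912, 1.4512) = (-2.09913088, 5.205488)
y = 5.205488

5.205488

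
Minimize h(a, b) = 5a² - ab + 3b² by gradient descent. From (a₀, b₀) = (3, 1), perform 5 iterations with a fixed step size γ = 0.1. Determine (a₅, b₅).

∇h = (10a - b, -a + 6b)
(a₁, b₁) = (3, 1) − 0.1·(29, 3) = (0.1, 0.7)
(a₂, b₂) = (0.1, 0.7) − 0.1·(0.3, 4.1) = (0.07, 0.29)
(a₃, b₃) = (0.07, 0.29) − 0.1·(0.41, 1.67) = (0.029, 0.123)
(a₄, b₄) = (0.029, 0.123) − 0.1·(0.167, 0.709) = (0.0123, 0.0521)
(a₅, b₅) = (0.0123, 0.0521) − 0.1·(0.0709, 0.3003) = (0.00521, 0.02207)

(0.00521, 0.02207)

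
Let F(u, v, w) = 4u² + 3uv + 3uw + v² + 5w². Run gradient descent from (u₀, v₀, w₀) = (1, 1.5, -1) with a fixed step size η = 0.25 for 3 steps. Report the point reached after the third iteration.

∇F = (8u + 3v + 3w, 3u + 2v, 3u + 10w)
(u₁, v₁, w₁) = (1, 1.5, -1) − 0.25·(9.5, 6, -7) = (-1.375, 0, 0.75)
(u₂, v₂, w₂) = (-1.375, 0, 0.75) − 0.25·(-8.75, -4.125, 3.375) = (0.8125, 1.03125, -0.09375)
(u₃, v₃, w₃) = (0.8125, 1.03125, -0.09375) − 0.25·(9.3125, 4.5, 1.5) = (-1.515625, -0.09375, -0.46875)

(-1.515625, -0.09375, -0.46875)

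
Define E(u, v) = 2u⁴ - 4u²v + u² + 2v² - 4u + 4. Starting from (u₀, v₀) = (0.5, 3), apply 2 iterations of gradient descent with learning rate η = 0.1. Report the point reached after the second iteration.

∇E = (8u³ - 8uv + 2u - 4, -4u² + 4v)
(u₁, v₁) = (0.5, 3) − 0.1·(-14, 11) = (1.9, 1.9)
(u₂, v₂) = (1.9, 1.9) − 0.1·(25.792, -6.84) = (-0.6792, 2.584)

(-0.6792, 2.584)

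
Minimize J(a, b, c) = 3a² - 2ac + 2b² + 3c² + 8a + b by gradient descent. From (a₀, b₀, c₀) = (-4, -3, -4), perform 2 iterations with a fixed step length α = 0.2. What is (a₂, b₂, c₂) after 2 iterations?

∇J = (6a - 2c + 8, 4b + 1, -2a + 6c)
(a₁, b₁, c₁) = (-4, -3, -4) − 0.2·(-8, -11, -16) = (-2.4, -0.8, -0.8)
(a₂, b₂, c₂) = (-2.4, -0.8, -0.8) − 0.2·(-4.8, -2.2, 0) = (-1.44, -0.36, -0.8)

(-1.44, -0.36, -0.8)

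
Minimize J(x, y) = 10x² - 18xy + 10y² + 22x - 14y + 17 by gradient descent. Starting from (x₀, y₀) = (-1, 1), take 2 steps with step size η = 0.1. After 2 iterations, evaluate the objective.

∇J = (20x - 18y + 22, -18x + 20y - 14)
Step 1: at (-1, 1), ∇J = (-16, 24) → (-1, 1) − 0.1·(-16, 24) = (0.6, -1.4)
Step 2: at (0.6, -1.4), ∇J = (59.2, -52.8) → (0.6, -1.4) − 0.1·(59.2, -52.8) = (-5.32, 3.88)
J(-5.32, 3.88) = 650.7568

650.7568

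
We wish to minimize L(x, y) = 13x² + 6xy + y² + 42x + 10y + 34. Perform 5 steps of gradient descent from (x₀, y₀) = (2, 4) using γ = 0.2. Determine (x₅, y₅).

(-7829.24928, -1846.40576)

∇L = (26x + 6y + 42, 6x + 2y + 10)
Step 1: at (2, 4), ∇L = (118, 30) → (2, 4) − 0.2·(118, 30) = (-21.6, -2)
Step 2: at (-21.6, -2), ∇L = (-531.6, -123.6) → (-21.6, -2) − 0.2·(-531.6, -123.6) = (84.72, 22.72)
Step 3: at (84.72, 22.72), ∇L = (2381.04, 563.76) → (84.72, 22.72) − 0.2·(2381.04, 563.76) = (-391.488, -90.032)
Step 4: at (-391.488, -90.032), ∇L = (-10676.88, -2518.992) → (-391.488, -90.032) − 0.2·(-10676.88, -2518.992) = (1743.888, 413.7664)
Step 5: at (1743.888, 413.7664), ∇L = (47865.6864, 11300.8608) → (1743.888, 413.7664) − 0.2·(47865.6864, 11300.8608) = (-7829.24928, -1846.40576)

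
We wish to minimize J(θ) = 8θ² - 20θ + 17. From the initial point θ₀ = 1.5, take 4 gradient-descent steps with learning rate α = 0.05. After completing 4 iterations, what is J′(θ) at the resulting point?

J′(θ) = 16θ - 20
Step 1: J′(1.5) = 4; θ₁ = 1.5 − 0.05·4 = 1.3
Step 2: J′(1.3) = 0.8; θ₂ = 1.3 − 0.05·0.8 = 1.26
Step 3: J′(1.26) = 0.16; θ₃ = 1.26 − 0.05·0.16 = 1.252
Step 4: J′(1.252) = 0.032; θ₄ = 1.252 − 0.05·0.032 = 1.2504
J′(θ) at (1.2504) = 0.0064

0.0064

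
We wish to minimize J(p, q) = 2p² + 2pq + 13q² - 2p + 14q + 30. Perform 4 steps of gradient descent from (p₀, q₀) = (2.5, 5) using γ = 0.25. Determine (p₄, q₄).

∇J = (4p + 2q - 2, 2p + 26q + 14)
Step 1: at (2.5, 5), ∇J = (18, 149) → (2.5, 5) − 0.25·(18, 149) = (-2, -32.25)
Step 2: at (-2, -32.25), ∇J = (-74.5, -828.5) → (-2, -32.25) − 0.25·(-74.5, -828.5) = (16.625, 174.875)
Step 3: at (16.625, 174.875), ∇J = (414.25, 4594) → (16.625, 174.875) − 0.25·(414.25, 4594) = (-86.9375, -973.625)
Step 4: at (-86.9375, -973.625), ∇J = (-2297, -25474.125) → (-86.9375, -973.625) − 0.25·(-2297, -25474.125) = (487.3125, 5394.90625)

(487.3125, 5394.90625)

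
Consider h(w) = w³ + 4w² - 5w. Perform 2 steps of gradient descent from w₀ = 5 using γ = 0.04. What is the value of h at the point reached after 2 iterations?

-1.367833182208

h′(w) = 3w² + 8w - 5
Step 1: h′(5) = 110; w₁ = 5 − 0.04·110 = 0.6
Step 2: h′(0.6) = 0.88; w₂ = 0.6 − 0.04·0.88 = 0.5648
h(0.5648) = -1.367833182208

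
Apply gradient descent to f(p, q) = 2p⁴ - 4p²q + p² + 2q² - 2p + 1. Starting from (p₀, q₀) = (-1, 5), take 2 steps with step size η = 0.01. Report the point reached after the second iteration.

∇f = (8p³ - 8pq + 2p - 2, -4p² + 4q)
(p₁, q₁) = (-1, 5) − 0.01·(28, 16) = (-1.28, 4.84)
(p₂, q₂) = (-1.28, 4.84) − 0.01·(28.224384, 12.8064) = (-1.56224384, 4.711936)

(-1.56224384, 4.711936)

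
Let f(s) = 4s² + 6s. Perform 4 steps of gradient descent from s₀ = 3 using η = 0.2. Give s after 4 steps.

-0.264

f′(s) = 8s + 6
Step 1: f′(3) = 30; s₁ = 3 − 0.2·30 = -3
Step 2: f′(-3) = -18; s₂ = -3 − 0.2·(-18) = 0.6
Step 3: f′(0.6) = 10.8; s₃ = 0.6 − 0.2·10.8 = -1.56
Step 4: f′(-1.56) = -6.48; s₄ = -1.56 − 0.2·(-6.48) = -0.264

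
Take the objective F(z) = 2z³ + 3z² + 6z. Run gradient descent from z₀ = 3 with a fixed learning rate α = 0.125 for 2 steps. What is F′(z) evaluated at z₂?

7827.82177734375

F′(z) = 6z² + 6z + 6
z₁ = 3 − 0.125·78 = -6.75
z₂ = -6.75 − 0.125·238.875 = -36.609375
F′(z) at (-36.609375) = 7827.82177734375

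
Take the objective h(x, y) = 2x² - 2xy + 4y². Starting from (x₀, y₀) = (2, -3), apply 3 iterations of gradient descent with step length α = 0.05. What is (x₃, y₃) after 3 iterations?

(0.621, -0.41)

∇h = (4x - 2y, -2x + 8y)
Step 1: at (2, -3), ∇h = (14, -28) → (2, -3) − 0.05·(14, -28) = (1.3, -1.6)
Step 2: at (1.3, -1.6), ∇h = (8.4, -15.4) → (1.3, -1.6) − 0.05·(8.4, -15.4) = (0.88, -0.83)
Step 3: at (0.88, -0.83), ∇h = (5.18, -8.4) → (0.88, -0.83) − 0.05·(5.18, -8.4) = (0.621, -0.41)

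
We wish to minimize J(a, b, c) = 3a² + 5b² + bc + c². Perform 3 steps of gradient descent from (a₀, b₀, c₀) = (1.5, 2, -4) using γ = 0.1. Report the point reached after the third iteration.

(0.096, 0.276, -2.242)

∇J = (6a, 10b + c, b + 2c)
Step 1: at (1.5, 2, -4), ∇J = (9, 16, -6) → (1.5, 2, -4) − 0.1·(9, 16, -6) = (0.6, 0.4, -3.4)
Step 2: at (0.6, 0.4, -3.4), ∇J = (3.6, 0.6, -6.4) → (0.6, 0.4, -3.4) − 0.1·(3.6, 0.6, -6.4) = (0.24, 0.34, -2.76)
Step 3: at (0.24, 0.34, -2.76), ∇J = (1.44, 0.64, -5.18) → (0.24, 0.34, -2.76) − 0.1·(1.44, 0.64, -5.18) = (0.096, 0.276, -2.242)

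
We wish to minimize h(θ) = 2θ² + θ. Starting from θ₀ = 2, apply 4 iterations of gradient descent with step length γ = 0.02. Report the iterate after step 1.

1.82

h′(θ) = 4θ + 1
Step 1: h′(2) = 9; θ₁ = 2 − 0.02·9 = 1.82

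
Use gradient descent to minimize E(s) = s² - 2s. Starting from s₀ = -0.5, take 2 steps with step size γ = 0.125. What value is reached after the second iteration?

E′(s) = 2s - 2
Step 1: E′(-0.5) = -3; s₁ = -0.5 − 0.125·(-3) = -0.125
Step 2: E′(-0.125) = -2.25; s₂ = -0.125 − 0.125·(-2.25) = 0.15625

0.15625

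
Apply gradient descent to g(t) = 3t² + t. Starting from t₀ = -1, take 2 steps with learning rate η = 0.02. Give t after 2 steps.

g′(t) = 6t + 1
t₁ = -1 − 0.02·(-5) = -0.9
t₂ = -0.9 − 0.02·(-4.4) = -0.812

-0.812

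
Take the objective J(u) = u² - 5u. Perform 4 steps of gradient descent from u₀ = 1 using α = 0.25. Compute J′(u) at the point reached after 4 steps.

-0.1875

J′(u) = 2u - 5
u₁ = 1 − 0.25·(-3) = 1.75
u₂ = 1.75 − 0.25·(-1.5) = 2.125
u₃ = 2.125 − 0.25·(-0.75) = 2.3125
u₄ = 2.3125 − 0.25·(-0.375) = 2.40625
J′(u) at (2.40625) = -0.1875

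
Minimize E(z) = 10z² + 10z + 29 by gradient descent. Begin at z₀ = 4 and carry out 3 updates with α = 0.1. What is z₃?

E′(z) = 20z + 10
Step 1: E′(4) = 90; z₁ = 4 − 0.1·90 = -5
Step 2: E′(-5) = -90; z₂ = -5 − 0.1·(-90) = 4
Step 3: E′(4) = 90; z₃ = 4 − 0.1·90 = -5

-5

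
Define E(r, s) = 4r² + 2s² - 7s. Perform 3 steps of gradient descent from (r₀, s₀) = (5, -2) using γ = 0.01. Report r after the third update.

3.89344

∇E = (8r, 4s - 7)
(r₁, s₁) = (5, -2) − 0.01·(40, -15) = (4.6, -1.85)
(r₂, s₂) = (4.6, -1.85) − 0.01·(36.8, -14.4) = (4.232, -1.706)
(r₃, s₃) = (4.232, -1.706) − 0.01·(33.856, -13.824) = (3.89344, -1.56776)
r = 3.89344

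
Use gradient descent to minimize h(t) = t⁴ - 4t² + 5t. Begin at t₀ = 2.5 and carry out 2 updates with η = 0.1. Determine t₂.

h′(t) = 4t³ - 8t + 5
t₁ = 2.5 − 0.1·47.5 = -2.25
t₂ = -2.25 − 0.1·(-22.5625) = 0.00625

0.00625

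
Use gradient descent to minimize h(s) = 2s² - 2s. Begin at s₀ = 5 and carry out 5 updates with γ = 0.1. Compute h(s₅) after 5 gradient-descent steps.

h′(s) = 4s - 2
Step 1: h′(5) = 18; s₁ = 5 − 0.1·18 = 3.2
Step 2: h′(3.2) = 10.8; s₂ = 3.2 − 0.1·10.8 = 2.12
Step 3: h′(2.12) = 6.48; s₃ = 2.12 − 0.1·6.48 = 1.472
Step 4: h′(1.472) = 3.888; s₄ = 1.472 − 0.1·3.888 = 1.0832
Step 5: h′(1.0832) = 2.3328; s₅ = 1.0832 − 0.1·2.3328 = 0.84992
h(0.84992) = -0.2551119872

-0.2551119872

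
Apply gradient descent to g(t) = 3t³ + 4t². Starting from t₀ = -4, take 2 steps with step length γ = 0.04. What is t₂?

g′(t) = 9t² + 8t
Step 1: g′(-4) = 112; t₁ = -4 − 0.04·112 = -8.48
Step 2: g′(-8.48) = 579.3536; t₂ = -8.48 − 0.04·579.3536 = -31.654144

-31.654144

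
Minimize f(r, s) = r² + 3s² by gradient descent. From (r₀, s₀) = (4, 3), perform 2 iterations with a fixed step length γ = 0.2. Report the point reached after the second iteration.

(1.44, 0.12)

∇f = (2r, 6s)
(r₁, s₁) = (4, 3) − 0.2·(8, 18) = (2.4, -0.6)
(r₂, s₂) = (2.4, -0.6) − 0.2·(4.8, -3.6) = (1.44, 0.12)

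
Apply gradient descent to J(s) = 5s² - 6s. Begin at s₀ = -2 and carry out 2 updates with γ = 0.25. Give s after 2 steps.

-5.25

J′(s) = 10s - 6
s₁ = -2 − 0.25·(-26) = 4.5
s₂ = 4.5 − 0.25·39 = -5.25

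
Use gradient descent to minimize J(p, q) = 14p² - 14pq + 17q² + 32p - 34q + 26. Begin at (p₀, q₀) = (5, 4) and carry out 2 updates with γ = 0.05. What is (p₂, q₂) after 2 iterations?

(0.4, -0.54)

∇J = (28p - 14q + 32, -14p + 34q - 34)
(p₁, q₁) = (5, 4) − 0.05·(116, 32) = (-0.8, 2.4)
(p₂, q₂) = (-0.8, 2.4) − 0.05·(-24, 58.8) = (0.4, -0.54)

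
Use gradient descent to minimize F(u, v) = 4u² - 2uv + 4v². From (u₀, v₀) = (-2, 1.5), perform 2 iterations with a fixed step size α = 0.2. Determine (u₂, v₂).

(-1.76, 1.74)

∇F = (8u - 2v, -2u + 8v)
Step 1: at (-2, 1.5), ∇F = (-19, 16) → (-2, 1.5) − 0.2·(-19, 16) = (1.8, -1.7)
Step 2: at (1.8, -1.7), ∇F = (17.8, -17.2) → (1.8, -1.7) − 0.2·(17.8, -17.2) = (-1.76, 1.74)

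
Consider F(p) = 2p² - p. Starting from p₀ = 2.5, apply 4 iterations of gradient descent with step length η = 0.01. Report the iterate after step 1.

F′(p) = 4p - 1
Step 1: F′(2.5) = 9; p₁ = 2.5 − 0.01·9 = 2.41

2.41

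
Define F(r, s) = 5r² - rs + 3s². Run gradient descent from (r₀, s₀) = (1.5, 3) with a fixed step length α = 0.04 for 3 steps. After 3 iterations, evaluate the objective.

6.50197499904

∇F = (10r - s, -r + 6s)
(r₁, s₁) = (1.5, 3) − 0.04·(12, 16.5) = (1.02, 2.34)
(r₂, s₂) = (1.02, 2.34) − 0.04·(7.86, 13.02) = (0.7056, 1.8192)
(r₃, s₃) = (0.7056, 1.8192) − 0.04·(5.2368, 10.2096) = (0.496128, 1.410816)
F(0.496128, 1.410816) = 6.50197499904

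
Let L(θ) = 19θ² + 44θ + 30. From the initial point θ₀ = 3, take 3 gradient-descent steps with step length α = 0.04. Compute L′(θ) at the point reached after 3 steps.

L′(θ) = 38θ + 44
Step 1: L′(3) = 158; θ₁ = 3 − 0.04·158 = -3.32
Step 2: L′(-3.32) = -82.16; θ₂ = -3.32 − 0.04·(-82.16) = -0.0336
Step 3: L′(-0.0336) = 42.7232; θ₃ = -0.0336 − 0.04·42.7232 = -1.742528
L′(θ) at (-1.742528) = -22.216064

-22.216064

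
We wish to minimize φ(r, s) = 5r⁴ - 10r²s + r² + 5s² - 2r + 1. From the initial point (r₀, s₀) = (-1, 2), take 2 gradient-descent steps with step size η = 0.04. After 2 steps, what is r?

0.0007552

∇φ = (20r³ - 20rs + 2r - 2, -10r² + 10s)
(r₁, s₁) = (-1, 2) − 0.04·(16, 10) = (-1.64, 1.6)
(r₂, s₂) = (-1.64, 1.6) − 0.04·(-41.01888, -10.896) = (0.0007552, 2.03584)
r = 0.0007552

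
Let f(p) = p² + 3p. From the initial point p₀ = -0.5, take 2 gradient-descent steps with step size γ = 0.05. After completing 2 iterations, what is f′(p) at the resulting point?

1.62

f′(p) = 2p + 3
Step 1: f′(-0.5) = 2; p₁ = -0.5 − 0.05·2 = -0.6
Step 2: f′(-0.6) = 1.8; p₂ = -0.6 − 0.05·1.8 = -0.69
f′(p) at (-0.69) = 1.62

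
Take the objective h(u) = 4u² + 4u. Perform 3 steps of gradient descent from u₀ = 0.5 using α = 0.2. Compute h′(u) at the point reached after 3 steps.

h′(u) = 8u + 4
Step 1: h′(0.5) = 8; u₁ = 0.5 − 0.2·8 = -1.1
Step 2: h′(-1.1) = -4.8; u₂ = -1.1 − 0.2·(-4.8) = -0.14
Step 3: h′(-0.14) = 2.88; u₃ = -0.14 − 0.2·2.88 = -0.716
h′(u) at (-0.716) = -1.728

-1.728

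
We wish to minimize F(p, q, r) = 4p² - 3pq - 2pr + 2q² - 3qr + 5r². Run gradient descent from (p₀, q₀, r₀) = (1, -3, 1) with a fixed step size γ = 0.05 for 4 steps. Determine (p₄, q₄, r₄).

(-0.4518625, -1.1886, -0.4208125)

∇F = (8p - 3q - 2r, -3p + 4q - 3r, -2p - 3q + 10r)
Step 1: at (1, -3, 1), ∇F = (15, -18, 17) → (1, -3, 1) − 0.05·(15, -18, 17) = (0.25, -2.1, 0.15)
Step 2: at (0.25, -2.1, 0.15), ∇F = (8, -9.6, 7.3) → (0.25, -2.1, 0.15) − 0.05·(8, -9.6, 7.3) = (-0.15, -1.62, -0.215)
Step 3: at (-0.15, -1.62, -0.215), ∇F = (4.09, -5.385, 3.01) → (-0.15, -1.62, -0.215) − 0.05·(4.09, -5.385, 3.01) = (-0.3545, -1.35075, -0.3655)
Step 4: at (-0.3545, -1.35075, -0.3655), ∇F = (1.94725, -3.243, 1.10625) → (-0.3545, -1.35075, -0.3655) − 0.05·(1.94725, -3.243, 1.10625) = (-0.4518625, -1.1886, -0.4208125)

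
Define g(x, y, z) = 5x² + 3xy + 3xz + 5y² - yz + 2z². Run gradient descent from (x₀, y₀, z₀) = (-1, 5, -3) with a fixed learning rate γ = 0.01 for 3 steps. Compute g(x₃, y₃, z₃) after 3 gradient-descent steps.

87.953751824288

∇g = (10x + 3y + 3z, 3x + 10y - z, 3x - y + 4z)
Step 1: at (-1, 5, -3), ∇g = (-4, 50, -20) → (-1, 5, -3) − 0.01·(-4, 50, -20) = (-0.96, 4.5, -2.8)
Step 2: at (-0.96, 4.5, -2.8), ∇g = (-4.5, 44.92, -18.58) → (-0.96, 4.5, -2.8) − 0.01·(-4.5, 44.92, -18.58) = (-0.915, 4.0508, -2.6142)
Step 3: at (-0.915, 4.0508, -2.6142), ∇g = (-4.8402, 40.3772, -17.2526) → (-0.915, 4.0508, -2.6142) − 0.01·(-4.8402, 40.3772, -17.2526) = (-0.866598, 3.647028, -2.441674)
g(-0.866598, 3.647028, -2.441674) = 87.953751824288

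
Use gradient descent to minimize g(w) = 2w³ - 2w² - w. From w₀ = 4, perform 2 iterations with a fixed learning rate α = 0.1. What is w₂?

-14.486

g′(w) = 6w² - 4w - 1
Step 1: g′(4) = 79; w₁ = 4 − 0.1·79 = -3.9
Step 2: g′(-3.9) = 105.86; w₂ = -3.9 − 0.1·105.86 = -14.486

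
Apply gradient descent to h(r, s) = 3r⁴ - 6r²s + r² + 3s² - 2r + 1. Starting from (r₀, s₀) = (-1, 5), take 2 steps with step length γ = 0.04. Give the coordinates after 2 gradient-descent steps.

∇h = (12r³ - 12rs + 2r - 2, -6r² + 6s)
(r₁, s₁) = (-1, 5) − 0.04·(44, 24) = (-2.76, 4.04)
(r₂, s₂) = (-2.76, 4.04) − 0.04·(-126.010112, -21.4656) = (2.28040448, 4.898624)

(2.28040448, 4.898624)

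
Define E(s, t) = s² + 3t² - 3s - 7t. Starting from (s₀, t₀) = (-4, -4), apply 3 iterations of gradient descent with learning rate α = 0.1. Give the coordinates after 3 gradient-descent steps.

∇E = (2s - 3, 6t - 7)
(s₁, t₁) = (-4, -4) − 0.1·(-11, -31) = (-2.9, -0.9)
(s₂, t₂) = (-2.9, -0.9) − 0.1·(-8.8, -12.4) = (-2.02, 0.34)
(s₃, t₃) = (-2.02, 0.34) − 0.1·(-7.04, -4.96) = (-1.316, 0.836)

(-1.316, 0.836)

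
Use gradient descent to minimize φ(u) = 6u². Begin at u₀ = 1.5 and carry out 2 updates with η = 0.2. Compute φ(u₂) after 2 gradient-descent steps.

51.8616

φ′(u) = 12u
Step 1: φ′(1.5) = 18; u₁ = 1.5 − 0.2·18 = -2.1
Step 2: φ′(-2.1) = -25.2; u₂ = -2.1 − 0.2·(-25.2) = 2.94
φ(2.94) = 51.8616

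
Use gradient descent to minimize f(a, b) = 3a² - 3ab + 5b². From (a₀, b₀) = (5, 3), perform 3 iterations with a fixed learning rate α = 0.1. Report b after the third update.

∇f = (6a - 3b, -3a + 10b)
(a₁, b₁) = (5, 3) − 0.1·(21, 15) = (2.9, 1.5)
(a₂, b₂) = (2.9, 1.5) − 0.1·(12.9, 6.3) = (1.61, 0.87)
(a₃, b₃) = (1.61, 0.87) − 0.1·(7.05, 3.87) = (0.905, 0.483)
b = 0.483

0.483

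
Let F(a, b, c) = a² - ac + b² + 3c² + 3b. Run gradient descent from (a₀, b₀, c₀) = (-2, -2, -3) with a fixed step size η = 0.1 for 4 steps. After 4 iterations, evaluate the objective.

-0.90320959

∇F = (2a - c, 2b + 3, -a + 6c)
(a₁, b₁, c₁) = (-2, -2, -3) − 0.1·(-1, -1, -16) = (-1.9, -1.9, -1.4)
(a₂, b₂, c₂) = (-1.9, -1.9, -1.4) − 0.1·(-2.4, -0.8, -6.5) = (-1.66, -1.82, -0.75)
(a₃, b₃, c₃) = (-1.66, -1.82, -0.75) − 0.1·(-2.57, -0.64, -2.84) = (-1.403, -1.756, -0.466)
(a₄, b₄, c₄) = (-1.403, -1.756, -0.466) − 0.1·(-2.34, -0.512, -1.393) = (-1.169, -1.7048, -0.3267)
F(-1.169, -1.7048, -0.3267) = -0.90320959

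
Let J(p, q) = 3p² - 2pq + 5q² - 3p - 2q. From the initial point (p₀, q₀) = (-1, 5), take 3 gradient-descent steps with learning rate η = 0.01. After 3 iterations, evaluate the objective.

∇J = (6p - 2q - 3, -2p + 10q - 2)
Step 1: at (-1, 5), ∇J = (-19, 50) → (-1, 5) − 0.01·(-19, 50) = (-0.81, 4.5)
Step 2: at (-0.81, 4.5), ∇J = (-16.86, 44.62) → (-0.81, 4.5) − 0.01·(-16.86, 44.62) = (-0.6414, 4.0538)
Step 3: at (-0.6414, 4.0538), ∇J = (-14.956, 39.8208) → (-0.6414, 4.0538) − 0.01·(-14.956, 39.8208) = (-0.49184, 3.655592)
J(-0.49184, 3.655592) = 65.30275284768

65.30275284768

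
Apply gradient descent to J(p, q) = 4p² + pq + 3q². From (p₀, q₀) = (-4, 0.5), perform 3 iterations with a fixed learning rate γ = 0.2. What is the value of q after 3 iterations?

∇J = (8p + q, p + 6q)
(p₁, q₁) = (-4, 0.5) − 0.2·(-31.5, -1) = (2.3, 0.7)
(p₂, q₂) = (2.3, 0.7) − 0.2·(19.1, 6.5) = (-1.52, -0.6)
(p₃, q₃) = (-1.52, -0.6) − 0.2·(-12.76, -5.12) = (1.032, 0.424)
q = 0.424

0.424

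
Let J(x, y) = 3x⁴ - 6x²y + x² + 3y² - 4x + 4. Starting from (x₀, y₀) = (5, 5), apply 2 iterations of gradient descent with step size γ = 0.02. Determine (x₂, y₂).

∇J = (12x³ - 12xy + 2x - 4, -6x² + 6y)
(x₁, y₁) = (5, 5) − 0.02·(1206, -120) = (-19.12, 7.4)
(x₂, y₂) = (-19.12, 7.4) − 0.02·(-82221.774336, -2149.0464) = (1625.31548672, 50.380928)

(1625.31548672, 50.380928)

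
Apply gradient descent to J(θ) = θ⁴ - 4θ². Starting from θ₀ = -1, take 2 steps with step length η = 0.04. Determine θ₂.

-1.28145664

J′(θ) = 4θ³ - 8θ
θ₁ = -1 − 0.04·4 = -1.16
θ₂ = -1.16 − 0.04·3.036416 = -1.28145664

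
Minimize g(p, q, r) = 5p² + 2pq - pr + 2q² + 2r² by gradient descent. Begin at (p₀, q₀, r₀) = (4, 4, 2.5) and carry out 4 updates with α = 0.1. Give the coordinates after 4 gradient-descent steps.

∇g = (10p + 2q - r, 2p + 4q, -p + 4r)
(p₁, q₁, r₁) = (4, 4, 2.5) − 0.1·(45.5, 24, 6) = (-0.55, 1.6, 1.9)
(p₂, q₂, r₂) = (-0.55, 1.6, 1.9) − 0.1·(-4.2, 5.3, 8.15) = (-0.13, 1.07, 1.085)
(p₃, q₃, r₃) = (-0.13, 1.07, 1.085) − 0.1·(-0.245, 4.02, 4.47) = (-0.1055, 0.668, 0.638)
(p₄, q₄, r₄) = (-0.1055, 0.668, 0.638) − 0.1·(-0.357, 2.461, 2.6575) = (-0.0698, 0.4219, 0.37225)

(-0.0698, 0.4219, 0.37225)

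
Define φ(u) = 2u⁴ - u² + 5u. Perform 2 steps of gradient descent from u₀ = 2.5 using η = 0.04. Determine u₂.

2.1

φ′(u) = 8u³ - 2u + 5
u₁ = 2.5 − 0.04·125 = -2.5
u₂ = -2.5 − 0.04·(-115) = 2.1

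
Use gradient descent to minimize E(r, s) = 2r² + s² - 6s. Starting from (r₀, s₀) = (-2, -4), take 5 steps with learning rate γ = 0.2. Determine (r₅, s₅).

(-0.00064, 2.45568)

∇E = (4r, 2s - 6)
(r₁, s₁) = (-2, -4) − 0.2·(-8, -14) = (-0.4, -1.2)
(r₂, s₂) = (-0.4, -1.2) − 0.2·(-1.6, -8.4) = (-0.08, 0.48)
(r₃, s₃) = (-0.08, 0.48) − 0.2·(-0.32, -5.04) = (-0.016, 1.488)
(r₄, s₄) = (-0.016, 1.488) − 0.2·(-0.064, -3.024) = (-0.0032, 2.0928)
(r₅, s₅) = (-0.0032, 2.0928) − 0.2·(-0.0128, -1.8144) = (-0.00064, 2.45568)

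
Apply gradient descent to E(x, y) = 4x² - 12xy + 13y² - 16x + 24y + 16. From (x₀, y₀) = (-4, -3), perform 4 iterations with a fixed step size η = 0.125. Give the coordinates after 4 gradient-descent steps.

∇E = (8x - 12y - 16, -12x + 26y + 24)
Step 1: at (-4, -3), ∇E = (-12, -6) → (-4, -3) − 0.125·(-12, -6) = (-2.5, -2.25)
Step 2: at (-2.5, -2.25), ∇E = (-9, -4.5) → (-2.5, -2.25) − 0.125·(-9, -4.5) = (-1.375, -1.6875)
Step 3: at (-1.375, -1.6875), ∇E = (-6.75, -3.375) → (-1.375, -1.6875) − 0.125·(-6.75, -3.375) = (-0.53125, -1.265625)
Step 4: at (-0.53125, -1.265625), ∇E = (-5.0625, -2.53125) → (-0.53125, -1.265625) − 0.125·(-5.0625, -2.53125) = (0.1015625, -0.94921875)

(0.1015625, -0.94921875)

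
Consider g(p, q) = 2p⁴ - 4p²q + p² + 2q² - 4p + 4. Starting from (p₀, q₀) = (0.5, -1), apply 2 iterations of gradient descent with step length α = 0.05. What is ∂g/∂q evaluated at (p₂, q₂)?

∇g = (8p³ - 8pq + 2p - 4, -4p² + 4q)
(p₁, q₁) = (0.5, -1) − 0.05·(2, -5) = (0.4, -0.75)
(p₂, q₂) = (0.4, -0.75) − 0.05·(-0.288, -3.64) = (0.4144, -0.568)
∂g/∂q at (0.4144, -0.568) = -2.95890944

-2.95890944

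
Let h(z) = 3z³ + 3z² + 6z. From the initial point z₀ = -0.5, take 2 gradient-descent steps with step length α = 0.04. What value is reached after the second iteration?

-0.961076

h′(z) = 9z² + 6z + 6
z₁ = -0.5 − 0.04·5.25 = -0.71
z₂ = -0.71 − 0.04·6.2769 = -0.961076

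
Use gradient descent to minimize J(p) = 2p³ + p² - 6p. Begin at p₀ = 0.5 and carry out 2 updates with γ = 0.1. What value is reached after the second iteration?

0.8465

J′(p) = 6p² + 2p - 6
p₁ = 0.5 − 0.1·(-3.5) = 0.85
p₂ = 0.85 − 0.1·0.035 = 0.8465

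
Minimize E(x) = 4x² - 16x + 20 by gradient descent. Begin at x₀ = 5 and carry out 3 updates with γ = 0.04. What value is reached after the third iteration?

2.943296

E′(x) = 8x - 16
Step 1: E′(5) = 24; x₁ = 5 − 0.04·24 = 4.04
Step 2: E′(4.04) = 16.32; x₂ = 4.04 − 0.04·16.32 = 3.3872
Step 3: E′(3.3872) = 11.0976; x₃ = 3.3872 − 0.04·11.0976 = 2.943296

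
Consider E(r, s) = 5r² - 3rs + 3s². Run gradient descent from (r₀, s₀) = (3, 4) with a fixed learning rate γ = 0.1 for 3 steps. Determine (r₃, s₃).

∇E = (10r - 3s, -3r + 6s)
(r₁, s₁) = (3, 4) − 0.1·(18, 15) = (1.2, 2.5)
(r₂, s₂) = (1.2, 2.5) − 0.1·(4.5, 11.4) = (0.75, 1.36)
(r₃, s₃) = (0.75, 1.36) − 0.1·(3.42, 5.91) = (0.408, 0.769)

(0.408, 0.769)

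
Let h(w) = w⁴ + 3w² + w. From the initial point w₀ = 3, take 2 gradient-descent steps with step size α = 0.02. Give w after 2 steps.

0.37701312

h′(w) = 4w³ + 6w + 1
w₁ = 3 − 0.02·127 = 0.46
w₂ = 0.46 − 0.02·4.149344 = 0.37701312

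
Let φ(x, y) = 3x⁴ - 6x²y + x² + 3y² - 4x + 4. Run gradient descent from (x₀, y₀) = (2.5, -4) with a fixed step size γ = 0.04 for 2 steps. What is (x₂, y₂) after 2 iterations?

∇φ = (12x³ - 12xy + 2x - 4, -6x² + 6y)
Step 1: at (2.5, -4), ∇φ = (308.5, -61.5) → (2.5, -4) − 0.04·(308.5, -61.5) = (-9.84, -1.54)
Step 2: at (-9.84, -1.54), ∇φ = (-11638.690048, -590.1936) → (-9.84, -1.54) − 0.04·(-11638.690048, -590.1936) = (455.70760192, 22.067744)

(455.70760192, 22.067744)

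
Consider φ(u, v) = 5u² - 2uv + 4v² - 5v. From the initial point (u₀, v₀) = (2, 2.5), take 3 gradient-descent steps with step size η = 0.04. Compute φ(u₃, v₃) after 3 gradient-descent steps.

1.726514173952

∇φ = (10u - 2v, -2u + 8v - 5)
(u₁, v₁) = (2, 2.5) − 0.04·(15, 11) = (1.4, 2.06)
(u₂, v₂) = (1.4, 2.06) − 0.04·(9.88, 8.68) = (1.0048, 1.7128)
(u₃, v₃) = (1.0048, 1.7128) − 0.04·(6.6224, 6.6928) = (0.739904, 1.445088)
φ(0.739904, 1.445088) = 1.726514173952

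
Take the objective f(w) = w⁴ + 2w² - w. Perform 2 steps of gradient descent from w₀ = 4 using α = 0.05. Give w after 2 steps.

166.606775

f′(w) = 4w³ + 4w - 1
Step 1: f′(4) = 271; w₁ = 4 − 0.05·271 = -9.55
Step 2: f′(-9.55) = -3523.1355; w₂ = -9.55 − 0.05·(-3523.1355) = 166.606775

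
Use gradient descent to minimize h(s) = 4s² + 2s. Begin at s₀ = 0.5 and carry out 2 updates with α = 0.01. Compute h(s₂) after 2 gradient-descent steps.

1.36188416

h′(s) = 8s + 2
s₁ = 0.5 − 0.01·6 = 0.44
s₂ = 0.44 − 0.01·5.52 = 0.3848
h(0.3848) = 1.36188416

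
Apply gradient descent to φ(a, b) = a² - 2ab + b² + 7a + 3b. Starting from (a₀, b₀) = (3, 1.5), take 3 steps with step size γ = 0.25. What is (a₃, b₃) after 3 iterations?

(-2, -1)

∇φ = (2a - 2b + 7, -2a + 2b + 3)
(a₁, b₁) = (3, 1.5) − 0.25·(10, 0) = (0.5, 1.5)
(a₂, b₂) = (0.5, 1.5) − 0.25·(5, 5) = (-0.75, 0.25)
(a₃, b₃) = (-0.75, 0.25) − 0.25·(5, 5) = (-2, -1)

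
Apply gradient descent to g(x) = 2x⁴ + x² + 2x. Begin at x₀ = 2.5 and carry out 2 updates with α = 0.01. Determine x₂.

1.00495744

g′(x) = 8x³ + 2x + 2
x₁ = 2.5 − 0.01·132 = 1.18
x₂ = 1.18 − 0.01·17.504256 = 1.00495744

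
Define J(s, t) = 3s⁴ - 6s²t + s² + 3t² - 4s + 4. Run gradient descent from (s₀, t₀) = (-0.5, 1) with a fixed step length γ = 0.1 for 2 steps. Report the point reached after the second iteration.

∇J = (12s³ - 12st + 2s - 4, -6s² + 6t)
Step 1: at (-0.5, 1), ∇J = (-0.5, 4.5) → (-0.5, 1) − 0.1·(-0.5, 4.5) = (-0.45, 0.55)
Step 2: at (-0.45, 0.55), ∇J = (-3.0235, 2.085) → (-0.45, 0.55) − 0.1·(-3.0235, 2.085) = (-0.14765, 0.3415)

(-0.14765, 0.3415)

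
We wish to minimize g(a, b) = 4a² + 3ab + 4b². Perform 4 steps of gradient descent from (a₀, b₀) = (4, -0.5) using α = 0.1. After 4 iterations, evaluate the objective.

∇g = (8a + 3b, 3a + 8b)
(a₁, b₁) = (4, -0.5) − 0.1·(30.5, 8) = (0.95, -1.3)
(a₂, b₂) = (0.95, -1.3) − 0.1·(3.7, -7.55) = (0.58, -0.545)
(a₃, b₃) = (0.58, -0.545) − 0.1·(3.005, -2.62) = (0.2795, -0.283)
(a₄, b₄) = (0.2795, -0.283) − 0.1·(1.387, -1.4255) = (0.1408, -0.14045)
g(0.1408, -0.14045) = 0.09887729

0.09887729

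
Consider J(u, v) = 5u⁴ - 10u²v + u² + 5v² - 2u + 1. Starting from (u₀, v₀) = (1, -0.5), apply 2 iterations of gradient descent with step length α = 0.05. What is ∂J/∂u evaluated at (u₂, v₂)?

-1.8075

∇J = (20u³ - 20uv + 2u - 2, -10u² + 10v)
(u₁, v₁) = (1, -0.5) − 0.05·(30, -15) = (-0.5, 0.25)
(u₂, v₂) = (-0.5, 0.25) − 0.05·(-3, 0) = (-0.35, 0.25)
∂J/∂u at (-0.35, 0.25) = -1.8075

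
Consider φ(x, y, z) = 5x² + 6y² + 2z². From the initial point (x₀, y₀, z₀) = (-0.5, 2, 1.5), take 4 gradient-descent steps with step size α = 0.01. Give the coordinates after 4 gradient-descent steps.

∇φ = (10x, 12y, 4z)
Step 1: at (-0.5, 2, 1.5), ∇φ = (-5, 24, 6) → (-0.5, 2, 1.5) − 0.01·(-5, 24, 6) = (-0.45, 1.76, 1.44)
Step 2: at (-0.45, 1.76, 1.44), ∇φ = (-4.5, 21.12, 5.76) → (-0.45, 1.76, 1.44) − 0.01·(-4.5, 21.12, 5.76) = (-0.405, 1.5488, 1.3824)
Step 3: at (-0.405, 1.5488, 1.3824), ∇φ = (-4.05, 18.5856, 5.5296) → (-0.405, 1.5488, 1.3824) − 0.01·(-4.05, 18.5856, 5.5296) = (-0.3645, 1.362944, 1.327104)
Step 4: at (-0.3645, 1.362944, 1.327104), ∇φ = (-3.645, 16.355328, 5.308416) → (-0.3645, 1.362944, 1.327104) − 0.01·(-3.645, 16.355328, 5.308416) = (-0.32805, 1.19939072, 1.27401984)

(-0.32805, 1.19939072, 1.27401984)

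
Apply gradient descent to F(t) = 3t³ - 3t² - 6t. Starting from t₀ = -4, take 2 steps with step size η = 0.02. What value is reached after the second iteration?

-17.423968

F′(t) = 9t² - 6t - 6
Step 1: F′(-4) = 162; t₁ = -4 − 0.02·162 = -7.24
Step 2: F′(-7.24) = 509.1984; t₂ = -7.24 − 0.02·509.1984 = -17.423968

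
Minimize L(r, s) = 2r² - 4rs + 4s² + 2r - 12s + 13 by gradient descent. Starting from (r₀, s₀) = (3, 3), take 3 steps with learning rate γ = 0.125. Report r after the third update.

∇L = (4r - 4s + 2, -4r + 8s - 12)
Step 1: at (3, 3), ∇L = (2, 0) → (3, 3) − 0.125·(2, 0) = (2.75, 3)
Step 2: at (2.75, 3), ∇L = (1, 1) → (2.75, 3) − 0.125·(1, 1) = (2.625, 2.875)
Step 3: at (2.625, 2.875), ∇L = (1, 0.5) → (2.625, 2.875) − 0.125·(1, 0.5) = (2.5, 2.8125)
r = 2.5

2.5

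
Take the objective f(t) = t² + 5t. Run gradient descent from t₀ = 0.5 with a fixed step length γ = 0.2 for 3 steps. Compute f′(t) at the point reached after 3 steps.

f′(t) = 2t + 5
Step 1: f′(0.5) = 6; t₁ = 0.5 − 0.2·6 = -0.7
Step 2: f′(-0.7) = 3.6; t₂ = -0.7 − 0.2·3.6 = -1.42
Step 3: f′(-1.42) = 2.16; t₃ = -1.42 − 0.2·2.16 = -1.852
f′(t) at (-1.852) = 1.296

1.296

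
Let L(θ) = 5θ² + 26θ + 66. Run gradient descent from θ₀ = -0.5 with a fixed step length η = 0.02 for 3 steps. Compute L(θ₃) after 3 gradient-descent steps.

37.9802752

L′(θ) = 10θ + 26
Step 1: L′(-0.5) = 21; θ₁ = -0.5 − 0.02·21 = -0.92
Step 2: L′(-0.92) = 16.8; θ₂ = -0.92 − 0.02·16.8 = -1.256
Step 3: L′(-1.256) = 13.44; θ₃ = -1.256 − 0.02·13.44 = -1.5248
L(-1.5248) = 37.9802752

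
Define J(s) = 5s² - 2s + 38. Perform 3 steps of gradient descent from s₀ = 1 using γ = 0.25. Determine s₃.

J′(s) = 10s - 2
s₁ = 1 − 0.25·8 = -1
s₂ = -1 − 0.25·(-12) = 2
s₃ = 2 − 0.25·18 = -2.5

-2.5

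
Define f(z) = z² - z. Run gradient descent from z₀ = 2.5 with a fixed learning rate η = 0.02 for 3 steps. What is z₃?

f′(z) = 2z - 1
Step 1: f′(2.5) = 4; z₁ = 2.5 − 0.02·4 = 2.42
Step 2: f′(2.42) = 3.84; z₂ = 2.42 − 0.02·3.84 = 2.3432
Step 3: f′(2.3432) = 3.6864; z₃ = 2.3432 − 0.02·3.6864 = 2.269472

2.269472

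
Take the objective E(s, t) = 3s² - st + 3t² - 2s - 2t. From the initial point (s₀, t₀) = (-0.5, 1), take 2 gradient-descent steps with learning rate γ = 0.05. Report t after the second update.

∇E = (6s - t - 2, -s + 6t - 2)
(s₁, t₁) = (-0.5, 1) − 0.05·(-6, 4.5) = (-0.2, 0.775)
(s₂, t₂) = (-0.2, 0.775) − 0.05·(-3.975, 2.85) = (-0.00125, 0.6325)
t = 0.6325

0.6325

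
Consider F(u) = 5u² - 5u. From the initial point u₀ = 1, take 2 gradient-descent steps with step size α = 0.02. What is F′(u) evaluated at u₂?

3.2

F′(u) = 10u - 5
u₁ = 1 − 0.02·5 = 0.9
u₂ = 0.9 − 0.02·4 = 0.82
F′(u) at (0.82) = 3.2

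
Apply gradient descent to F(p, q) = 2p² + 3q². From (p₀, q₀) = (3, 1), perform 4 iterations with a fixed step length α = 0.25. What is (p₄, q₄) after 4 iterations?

∇F = (4p, 6q)
(p₁, q₁) = (3, 1) − 0.25·(12, 6) = (0, -0.5)
(p₂, q₂) = (0, -0.5) − 0.25·(0, -3) = (0, 0.25)
(p₃, q₃) = (0, 0.25) − 0.25·(0, 1.5) = (0, -0.125)
(p₄, q₄) = (0, -0.125) − 0.25·(0, -0.75) = (0, 0.0625)

(0, 0.0625)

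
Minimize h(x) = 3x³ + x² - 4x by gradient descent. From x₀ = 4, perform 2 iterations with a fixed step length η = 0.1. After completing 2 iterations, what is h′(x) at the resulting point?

115130.331904

h′(x) = 9x² + 2x - 4
Step 1: h′(4) = 148; x₁ = 4 − 0.1·148 = -10.8
Step 2: h′(-10.8) = 1024.16; x₂ = -10.8 − 0.1·1024.16 = -113.216
h′(x) at (-113.216) = 115130.331904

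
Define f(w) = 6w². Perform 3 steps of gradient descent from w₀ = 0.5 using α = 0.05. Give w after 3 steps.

0.032

f′(w) = 12w
Step 1: f′(0.5) = 6; w₁ = 0.5 − 0.05·6 = 0.2
Step 2: f′(0.2) = 2.4; w₂ = 0.2 − 0.05·2.4 = 0.08
Step 3: f′(0.08) = 0.96; w₃ = 0.08 − 0.05·0.96 = 0.032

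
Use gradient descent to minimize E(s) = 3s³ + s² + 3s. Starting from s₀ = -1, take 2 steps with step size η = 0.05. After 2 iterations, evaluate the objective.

E′(s) = 9s² + 2s + 3
s₁ = -1 − 0.05·10 = -1.5
s₂ = -1.5 − 0.05·20.25 = -2.5125
E(-2.5125) = -48.806490234375

-48.806490234375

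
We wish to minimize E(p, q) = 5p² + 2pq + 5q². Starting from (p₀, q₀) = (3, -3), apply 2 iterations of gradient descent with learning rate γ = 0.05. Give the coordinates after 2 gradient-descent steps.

(1.08, -1.08)

∇E = (10p + 2q, 2p + 10q)
(p₁, q₁) = (3, -3) − 0.05·(24, -24) = (1.8, -1.8)
(p₂, q₂) = (1.8, -1.8) − 0.05·(14.4, -14.4) = (1.08, -1.08)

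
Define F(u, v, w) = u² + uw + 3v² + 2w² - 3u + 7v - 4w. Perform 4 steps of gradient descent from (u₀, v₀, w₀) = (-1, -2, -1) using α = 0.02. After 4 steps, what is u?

-0.56776912

∇F = (2u + w - 3, 6v + 7, u + 4w - 4)
Step 1: at (-1, -2, -1), ∇F = (-6, -5, -9) → (-1, -2, -1) − 0.02·(-6, -5, -9) = (-0.88, -1.9, -0.82)
Step 2: at (-0.88, -1.9, -0.82), ∇F = (-5.58, -4.4, -8.16) → (-0.88, -1.9, -0.82) − 0.02·(-5.58, -4.4, -8.16) = (-0.7684, -1.812, -0.6568)
Step 3: at (-0.7684, -1.812, -0.6568), ∇F = (-5.1936, -3.872, -7.3956) → (-0.7684, -1.812, -0.6568) − 0.02·(-5.1936, -3.872, -7.3956) = (-0.664528, -1.73456, -0.508888)
Step 4: at (-0.664528, -1.73456, -0.508888), ∇F = (-4.837944, -3.40736, -6.70008) → (-0.664528, -1.73456, -0.508888) − 0.02·(-4.837944, -3.40736, -6.70008) = (-0.56776912, -1.6664128, -0.3748864)
u = -0.56776912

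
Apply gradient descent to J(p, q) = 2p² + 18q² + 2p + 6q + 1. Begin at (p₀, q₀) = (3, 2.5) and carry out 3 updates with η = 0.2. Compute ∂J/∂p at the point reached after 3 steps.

∇J = (4p + 2, 36q + 6)
(p₁, q₁) = (3, 2.5) − 0.2·(14, 96) = (0.2, -16.7)
(p₂, q₂) = (0.2, -16.7) − 0.2·(2.8, -595.2) = (-0.36, 102.34)
(p₃, q₃) = (-0.36, 102.34) − 0.2·(0.56, 3690.24) = (-0.472, -635.708)
∂J/∂p at (-0.472, -635.708) = 0.112

0.112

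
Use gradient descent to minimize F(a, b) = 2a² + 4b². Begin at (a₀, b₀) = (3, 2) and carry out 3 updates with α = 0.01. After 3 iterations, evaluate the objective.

23.791320236032

∇F = (4a, 8b)
Step 1: at (3, 2), ∇F = (12, 16) → (3, 2) − 0.01·(12, 16) = (2.88, 1.84)
Step 2: at (2.88, 1.84), ∇F = (11.52, 14.72) → (2.88, 1.84) − 0.01·(11.52, 14.72) = (2.7648, 1.6928)
Step 3: at (2.7648, 1.6928), ∇F = (11.0592, 13.5424) → (2.7648, 1.6928) − 0.01·(11.0592, 13.5424) = (2.654208, 1.557376)
F(2.654208, 1.557376) = 23.791320236032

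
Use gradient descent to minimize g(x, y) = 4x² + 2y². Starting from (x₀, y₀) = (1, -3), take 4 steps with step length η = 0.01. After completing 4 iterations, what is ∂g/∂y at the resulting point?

-10.19215872

∇g = (8x, 4y)
(x₁, y₁) = (1, -3) − 0.01·(8, -12) = (0.92, -2.88)
(x₂, y₂) = (0.92, -2.88) − 0.01·(7.36, -11.52) = (0.8464, -2.7648)
(x₃, y₃) = (0.8464, -2.7648) − 0.01·(6.7712, -11.0592) = (0.778688, -2.654208)
(x₄, y₄) = (0.778688, -2.654208) − 0.01·(6.229504, -10.616832) = (0.71639296, -2.54803968)
∂g/∂y at (0.71639296, -2.54803968) = -10.19215872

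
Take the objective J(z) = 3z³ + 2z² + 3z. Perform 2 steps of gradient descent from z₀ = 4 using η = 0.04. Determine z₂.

-4.522944

J′(z) = 9z² + 4z + 3
z₁ = 4 − 0.04·163 = -2.52
z₂ = -2.52 − 0.04·50.0736 = -4.522944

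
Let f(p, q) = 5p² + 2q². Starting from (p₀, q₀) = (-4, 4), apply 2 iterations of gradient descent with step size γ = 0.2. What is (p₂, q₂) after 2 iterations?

(-4, 0.16)

∇f = (10p, 4q)
Step 1: at (-4, 4), ∇f = (-40, 16) → (-4, 4) − 0.2·(-40, 16) = (4, 0.8)
Step 2: at (4, 0.8), ∇f = (40, 3.2) → (4, 0.8) − 0.2·(40, 3.2) = (-4, 0.16)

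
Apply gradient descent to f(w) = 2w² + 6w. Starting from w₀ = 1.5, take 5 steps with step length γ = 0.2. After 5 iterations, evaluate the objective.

-4.4999981568

f′(w) = 4w + 6
w₁ = 1.5 − 0.2·12 = -0.9
w₂ = -0.9 − 0.2·2.4 = -1.38
w₃ = -1.38 − 0.2·0.48 = -1.476
w₄ = -1.476 − 0.2·0.096 = -1.4952
w₅ = -1.4952 − 0.2·0.0192 = -1.49904
f(-1.49904) = -4.4999981568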